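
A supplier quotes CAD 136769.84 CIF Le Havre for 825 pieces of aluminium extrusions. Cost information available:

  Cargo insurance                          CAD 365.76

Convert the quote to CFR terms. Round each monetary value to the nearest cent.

From CIF to CFR, the seller no longer bears: insurance.
CFR price = 136769.84 − 365.76 = 136404.08

CFR price: CAD 136404.08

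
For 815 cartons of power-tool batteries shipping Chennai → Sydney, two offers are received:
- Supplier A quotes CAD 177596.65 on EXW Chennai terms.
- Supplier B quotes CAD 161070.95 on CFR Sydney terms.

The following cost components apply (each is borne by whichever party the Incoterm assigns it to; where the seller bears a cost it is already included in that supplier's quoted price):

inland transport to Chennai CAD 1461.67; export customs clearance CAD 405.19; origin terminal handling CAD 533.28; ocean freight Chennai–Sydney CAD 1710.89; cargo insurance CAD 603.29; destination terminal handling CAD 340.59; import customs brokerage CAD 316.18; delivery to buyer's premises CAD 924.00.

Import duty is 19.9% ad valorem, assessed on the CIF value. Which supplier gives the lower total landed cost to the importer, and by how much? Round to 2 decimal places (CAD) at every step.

Supplier B is cheaper by CAD 24743.44

Supplier A (EXW):
CIF value = EXW price + inland to port + export clearance + origin terminal + freight + insurance = 177596.65 + 1461.67 + 405.19 + 533.28 + 1710.89 + 603.29 = 182310.97
Import duty = 182310.97 × 19.9% = 36279.88
Buyer bears (A): 1461.67 + 405.19 + 533.28 + 1710.89 + 603.29 + 340.59 + 316.18 + 924.00 = 6295.09
Landed cost (A) = invoice 177596.65 + 6295.09 + duty 36279.88 = 220171.62
Supplier B (CFR):
CIF value = CFR price + insurance = 161070.95 + 603.29 = 161674.24
Import duty = 161674.24 × 19.9% = 32173.17
Buyer bears (B): 603.29 + 340.59 + 316.18 + 924.00 = 2184.06
Landed cost (B) = invoice 161070.95 + 2184.06 + duty 32173.17 = 195428.18
Difference = |220171.62 − 195428.18| = 24743.44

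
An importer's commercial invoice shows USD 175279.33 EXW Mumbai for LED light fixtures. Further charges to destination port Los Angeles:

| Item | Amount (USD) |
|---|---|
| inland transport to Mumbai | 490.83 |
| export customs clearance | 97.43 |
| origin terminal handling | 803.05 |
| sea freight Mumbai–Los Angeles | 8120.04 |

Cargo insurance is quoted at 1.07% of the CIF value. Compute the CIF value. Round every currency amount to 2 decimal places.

Let C be the CIF value. C = EXW price + pre-shipment costs + freight + 1.07% × C
C − 1.07% × C = 175279.33 + 490.83 + 97.43 + 803.05 + 8120.04
0.9893 × C = 184790.68
C = 184790.68 / 0.9893 = 186789.33
Insurance premium = 1.07% × 186789.33 = 1998.65

CIF value: USD 186789.33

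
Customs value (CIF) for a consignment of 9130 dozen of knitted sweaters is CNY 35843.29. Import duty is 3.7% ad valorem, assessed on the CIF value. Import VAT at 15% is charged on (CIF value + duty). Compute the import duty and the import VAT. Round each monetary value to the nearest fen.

Import duty: CNY 1326.20; import VAT: CNY 5575.42

Import duty = 35843.29 × 3.7% = 1326.20
VAT base = CIF + duty = 35843.29 + 1326.20 = 37169.49
Import VAT = 37169.49 × 15% = 5575.42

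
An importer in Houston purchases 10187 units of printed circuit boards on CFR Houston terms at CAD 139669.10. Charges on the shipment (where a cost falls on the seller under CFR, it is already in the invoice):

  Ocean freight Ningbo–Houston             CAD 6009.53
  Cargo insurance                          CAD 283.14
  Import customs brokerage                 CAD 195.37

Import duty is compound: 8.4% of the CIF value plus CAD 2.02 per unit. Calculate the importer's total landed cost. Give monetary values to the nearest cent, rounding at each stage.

Total landed cost: CAD 172481.34

CFR: the seller pays costs through ocean freight to the destination port, but not insurance.
Already in the invoice (seller's account under CFR): freight — exclude.
CIF value = CFR price + insurance = 139669.10 + 283.14 = 139952.24
Ad valorem component: 139952.24 × 8.4% = 11755.99
Specific component: 10187 × 2.02 = 20577.74
Import duty = 11755.99 + 20577.74 = 32333.73
Buyer bears: insurance 283.14 + brokerage 195.37 + duty 32333.73 = 32812.24
Landed cost = invoice 139669.10 + 32812.24 = 172481.34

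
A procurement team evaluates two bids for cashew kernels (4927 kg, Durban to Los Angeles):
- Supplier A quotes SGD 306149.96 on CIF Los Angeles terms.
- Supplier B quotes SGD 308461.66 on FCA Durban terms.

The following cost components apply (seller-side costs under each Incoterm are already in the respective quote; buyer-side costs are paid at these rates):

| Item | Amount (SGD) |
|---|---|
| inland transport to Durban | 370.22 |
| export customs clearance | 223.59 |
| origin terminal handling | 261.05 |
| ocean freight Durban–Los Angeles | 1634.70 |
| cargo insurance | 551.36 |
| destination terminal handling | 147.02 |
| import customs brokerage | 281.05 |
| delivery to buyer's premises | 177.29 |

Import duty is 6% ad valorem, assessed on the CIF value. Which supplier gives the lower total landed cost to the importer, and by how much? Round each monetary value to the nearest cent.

Supplier A (CIF):
The CIF price already equals the CIF value: 306149.96
Import duty = 306149.96 × 6% = 18369.00
Buyer bears (A): 147.02 + 281.05 + 177.29 = 605.36
Landed cost (A) = invoice 306149.96 + 605.36 + duty 18369.00 = 325124.32
Supplier B (FCA):
CIF value = FCA price + origin terminal + freight + insurance = 308461.66 + 261.05 + 1634.70 + 551.36 = 310908.77
Import duty = 310908.77 × 6% = 18654.53
Buyer bears (B): 261.05 + 1634.70 + 551.36 + 147.02 + 281.05 + 177.29 = 3052.47
Landed cost (B) = invoice 308461.66 + 3052.47 + duty 18654.53 = 330168.66
Difference = |325124.32 − 330168.66| = 5044.34

Supplier A is cheaper by SGD 5044.34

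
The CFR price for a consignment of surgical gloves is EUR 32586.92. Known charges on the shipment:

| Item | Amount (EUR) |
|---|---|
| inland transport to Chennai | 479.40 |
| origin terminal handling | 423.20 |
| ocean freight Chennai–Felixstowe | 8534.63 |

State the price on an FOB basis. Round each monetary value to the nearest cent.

FOB price: EUR 24052.29

Not relevant to the conversion: origin terminal, inland to port — on the seller under both CFR and FOB; already in the CFR price and stays in the FOB price.
From CFR to FOB, the seller no longer bears: freight.
FOB price = 32586.92 − 8534.63 = 24052.29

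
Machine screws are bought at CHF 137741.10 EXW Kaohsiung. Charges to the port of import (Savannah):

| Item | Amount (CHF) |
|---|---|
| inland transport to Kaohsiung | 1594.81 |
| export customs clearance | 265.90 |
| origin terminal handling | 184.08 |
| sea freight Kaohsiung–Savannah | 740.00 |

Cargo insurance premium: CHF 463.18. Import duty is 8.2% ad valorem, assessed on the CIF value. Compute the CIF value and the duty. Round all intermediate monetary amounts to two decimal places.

CIF = EXW price + pre-shipment costs + freight + insurance
CIF = 137741.10 + 1594.81 + 265.90 + 184.08 + 740.00 + 463.18 = 140989.07
Import duty = 140989.07 × 8.2% = 11561.10

CIF value: CHF 140989.07; import duty: CHF 11561.10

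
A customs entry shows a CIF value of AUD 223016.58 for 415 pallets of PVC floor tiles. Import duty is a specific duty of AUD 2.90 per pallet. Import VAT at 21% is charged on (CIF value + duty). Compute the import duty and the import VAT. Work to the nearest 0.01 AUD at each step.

Import duty: AUD 1203.50; import VAT: AUD 47086.22

Import duty = 415 × 2.90 = 1203.50
VAT base = CIF + duty = 223016.58 + 1203.50 = 224220.08
Import VAT = 224220.08 × 21% = 47086.22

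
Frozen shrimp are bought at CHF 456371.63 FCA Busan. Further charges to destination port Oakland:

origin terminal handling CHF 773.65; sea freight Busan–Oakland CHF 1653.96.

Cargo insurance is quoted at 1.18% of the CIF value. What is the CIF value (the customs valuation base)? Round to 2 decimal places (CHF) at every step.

Let C be the CIF value. C = FCA price + pre-shipment costs + freight + 1.18% × C
C − 1.18% × C = 456371.63 + 773.65 + 1653.96
0.9882 × C = 458799.24
C = 458799.24 / 0.9882 = 464277.72
Insurance premium = 1.18% × 464277.72 = 5478.48

CIF value: CHF 464277.72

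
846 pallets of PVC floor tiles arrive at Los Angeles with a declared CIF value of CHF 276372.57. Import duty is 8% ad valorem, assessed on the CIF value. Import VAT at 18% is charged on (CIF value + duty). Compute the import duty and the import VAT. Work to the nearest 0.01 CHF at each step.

Import duty: CHF 22109.81; import VAT: CHF 53726.83

Import duty = 276372.57 × 8% = 22109.81
VAT base = CIF + duty = 276372.57 + 22109.81 = 298482.38
Import VAT = 298482.38 × 18% = 53726.83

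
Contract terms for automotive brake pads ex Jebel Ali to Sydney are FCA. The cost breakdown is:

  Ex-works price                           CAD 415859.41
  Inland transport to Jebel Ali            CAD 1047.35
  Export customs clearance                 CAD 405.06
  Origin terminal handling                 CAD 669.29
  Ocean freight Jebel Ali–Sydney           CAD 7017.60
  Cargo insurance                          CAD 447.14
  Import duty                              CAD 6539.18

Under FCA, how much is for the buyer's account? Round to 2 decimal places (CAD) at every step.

Buyer's account: CAD 14673.21

FCA: the seller delivers export-cleared goods to the carrier; the buyer bears costs from that point.
Seller's account: goods 415859.41 + inland to port 1047.35 + export clearance 405.06 = 417311.82
Buyer's account: origin terminal 669.29 + freight 7017.60 + insurance 447.14 + duty 6539.18 = 14673.21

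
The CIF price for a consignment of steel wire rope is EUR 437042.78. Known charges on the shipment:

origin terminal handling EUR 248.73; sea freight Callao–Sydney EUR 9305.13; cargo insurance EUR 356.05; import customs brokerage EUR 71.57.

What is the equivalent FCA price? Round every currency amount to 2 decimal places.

Not relevant to the conversion: brokerage — on the buyer under both terms; not part of either seller's price.
From CIF to FCA, the seller no longer bears: origin terminal, freight, insurance.
FCA price = 437042.78 − 248.73 − 9305.13 − 356.05 = 427132.87

FCA price: EUR 427132.87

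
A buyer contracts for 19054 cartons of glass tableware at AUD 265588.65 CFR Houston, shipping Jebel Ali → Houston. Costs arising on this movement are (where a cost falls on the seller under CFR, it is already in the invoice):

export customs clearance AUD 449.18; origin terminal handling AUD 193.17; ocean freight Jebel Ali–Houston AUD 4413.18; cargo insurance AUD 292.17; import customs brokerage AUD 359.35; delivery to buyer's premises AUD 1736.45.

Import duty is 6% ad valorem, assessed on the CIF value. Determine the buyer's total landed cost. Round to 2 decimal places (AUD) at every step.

CFR: the seller pays costs through ocean freight to the destination port, but not insurance.
Already in the invoice (seller's account under CFR): export clearance, origin terminal, freight — exclude.
CIF value = CFR price + insurance = 265588.65 + 292.17 = 265880.82
Import duty = 265880.82 × 6% = 15952.85
Buyer bears: insurance 292.17 + brokerage 359.35 + delivery 1736.45 + duty 15952.85 = 18340.82
Landed cost = invoice 265588.65 + 18340.82 = 283929.47

Total landed cost: AUD 283929.47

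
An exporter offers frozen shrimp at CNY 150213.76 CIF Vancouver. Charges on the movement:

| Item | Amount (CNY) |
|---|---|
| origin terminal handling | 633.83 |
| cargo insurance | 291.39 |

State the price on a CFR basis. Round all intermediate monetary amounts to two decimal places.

CFR price: CNY 149922.37

Not relevant to the conversion: origin terminal — on the seller under both CIF and CFR; already in the CIF price and stays in the CFR price.
From CIF to CFR, the seller no longer bears: insurance.
CFR price = 150213.76 − 291.39 = 149922.37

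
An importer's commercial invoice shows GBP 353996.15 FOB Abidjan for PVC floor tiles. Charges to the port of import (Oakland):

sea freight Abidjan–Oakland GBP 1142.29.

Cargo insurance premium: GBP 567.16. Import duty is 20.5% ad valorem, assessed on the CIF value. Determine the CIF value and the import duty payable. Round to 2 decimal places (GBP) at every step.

CIF = FOB price + freight + insurance
CIF = 353996.15 + 1142.29 + 567.16 = 355705.60
Import duty = 355705.60 × 20.5% = 72919.65

CIF value: GBP 355705.60; import duty: GBP 72919.65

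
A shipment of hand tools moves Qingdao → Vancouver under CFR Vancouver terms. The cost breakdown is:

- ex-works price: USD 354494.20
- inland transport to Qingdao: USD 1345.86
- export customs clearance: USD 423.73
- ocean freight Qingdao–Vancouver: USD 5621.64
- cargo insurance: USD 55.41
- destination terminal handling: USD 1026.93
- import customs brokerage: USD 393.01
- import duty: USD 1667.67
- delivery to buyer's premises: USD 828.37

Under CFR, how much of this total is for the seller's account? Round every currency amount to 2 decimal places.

Seller's account: USD 361885.43

CFR: the seller pays costs through ocean freight to the destination port, but not insurance.
Seller's account: goods 354494.20 + inland to port 1345.86 + export clearance 423.73 + freight 5621.64 = 361885.43
Buyer's account: insurance 55.41 + destination terminal 1026.93 + brokerage 393.01 + duty 1667.67 + delivery 828.37 = 3971.39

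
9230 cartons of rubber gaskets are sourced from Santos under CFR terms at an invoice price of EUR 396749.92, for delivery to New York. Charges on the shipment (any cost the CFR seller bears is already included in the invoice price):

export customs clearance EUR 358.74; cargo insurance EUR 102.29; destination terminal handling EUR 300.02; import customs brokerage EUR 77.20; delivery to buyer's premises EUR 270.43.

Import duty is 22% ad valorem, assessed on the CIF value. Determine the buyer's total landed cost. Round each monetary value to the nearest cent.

Total landed cost: EUR 484807.35

CFR: the seller pays costs through ocean freight to the destination port, but not insurance.
Already in the invoice (seller's account under CFR): export clearance — exclude.
CIF value = CFR price + insurance = 396749.92 + 102.29 = 396852.21
Import duty = 396852.21 × 22% = 87307.49
Buyer bears: insurance 102.29 + destination terminal 300.02 + brokerage 77.20 + delivery 270.43 + duty 87307.49 = 88057.43
Landed cost = invoice 396749.92 + 88057.43 = 484807.35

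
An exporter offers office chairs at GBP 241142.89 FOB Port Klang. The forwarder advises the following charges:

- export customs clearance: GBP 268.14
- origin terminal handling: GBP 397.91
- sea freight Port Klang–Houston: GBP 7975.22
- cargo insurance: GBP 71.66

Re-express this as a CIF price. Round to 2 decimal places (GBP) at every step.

Not relevant to the conversion: origin terminal, export clearance — on the seller under both FOB and CIF; already in the FOB price and stays in the CIF price.
From FOB to CIF, the seller additionally bears: freight, insurance.
CIF price = 241142.89 + 7975.22 + 71.66 = 249189.77

CIF price: GBP 249189.77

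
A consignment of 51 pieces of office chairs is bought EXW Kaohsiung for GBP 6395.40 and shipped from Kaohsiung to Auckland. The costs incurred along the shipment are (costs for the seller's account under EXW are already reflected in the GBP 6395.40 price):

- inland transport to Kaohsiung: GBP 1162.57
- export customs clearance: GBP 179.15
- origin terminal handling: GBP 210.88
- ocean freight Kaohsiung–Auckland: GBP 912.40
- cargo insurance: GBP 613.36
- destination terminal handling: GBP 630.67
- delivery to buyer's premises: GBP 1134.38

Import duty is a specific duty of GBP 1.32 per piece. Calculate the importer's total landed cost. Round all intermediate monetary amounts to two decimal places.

Total landed cost: GBP 11306.13

EXW: the seller makes goods available at their premises; the buyer bears all onward costs.
CIF value = EXW price + inland to port + export clearance + origin terminal + freight + insurance = 6395.40 + 1162.57 + 179.15 + 210.88 + 912.40 + 613.36 = 9473.76
Import duty = 51 × 1.32 = 67.32
Buyer bears: inland to port 1162.57 + export clearance 179.15 + origin terminal 210.88 + freight 912.40 + insurance 613.36 + destination terminal 630.67 + delivery 1134.38 + duty 67.32 = 4910.73
Landed cost = invoice 6395.40 + 4910.73 = 11306.13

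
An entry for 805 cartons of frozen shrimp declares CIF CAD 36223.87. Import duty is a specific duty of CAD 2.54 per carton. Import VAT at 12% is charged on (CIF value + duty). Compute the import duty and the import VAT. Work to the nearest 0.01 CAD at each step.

Import duty: CAD 2044.70; import VAT: CAD 4592.23

Import duty = 805 × 2.54 = 2044.70
VAT base = CIF + duty = 36223.87 + 2044.70 = 38268.57
Import VAT = 38268.57 × 12% = 4592.23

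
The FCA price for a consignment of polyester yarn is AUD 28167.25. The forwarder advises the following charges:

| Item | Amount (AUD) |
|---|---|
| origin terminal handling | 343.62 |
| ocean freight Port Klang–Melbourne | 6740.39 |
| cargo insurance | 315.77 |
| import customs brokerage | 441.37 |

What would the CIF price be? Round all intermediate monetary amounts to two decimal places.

Not relevant to the conversion: brokerage — on the buyer under both terms; not part of either seller's price.
From FCA to CIF, the seller additionally bears: origin terminal, freight, insurance.
CIF price = 28167.25 + 343.62 + 6740.39 + 315.77 = 35567.03

CIF price: AUD 35567.03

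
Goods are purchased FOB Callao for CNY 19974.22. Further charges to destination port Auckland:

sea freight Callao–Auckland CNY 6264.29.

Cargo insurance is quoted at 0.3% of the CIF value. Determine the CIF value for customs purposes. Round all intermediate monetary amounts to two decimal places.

CIF value: CNY 26317.46

Let C be the CIF value. C = FOB price + freight + 0.3% × C
C − 0.3% × C = 19974.22 + 6264.29
0.997 × C = 26238.51
C = 26238.51 / 0.997 = 26317.46
Insurance premium = 0.3% × 26317.46 = 78.95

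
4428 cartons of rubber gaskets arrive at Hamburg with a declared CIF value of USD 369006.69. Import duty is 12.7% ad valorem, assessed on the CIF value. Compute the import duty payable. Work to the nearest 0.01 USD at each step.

Import duty: USD 46863.85

Import duty = 369006.69 × 12.7% = 46863.85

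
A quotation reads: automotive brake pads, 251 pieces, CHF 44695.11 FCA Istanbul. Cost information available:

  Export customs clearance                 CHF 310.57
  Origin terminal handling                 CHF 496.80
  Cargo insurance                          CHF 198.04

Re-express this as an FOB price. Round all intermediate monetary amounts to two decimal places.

Not relevant to the conversion: export clearance — on the seller under both FCA and FOB; already in the FCA price and stays in the FOB price. insurance — on the buyer under both terms; not part of either seller's price.
From FCA to FOB, the seller additionally bears: origin terminal.
FOB price = 44695.11 + 496.80 = 45191.91

FOB price: CHF 45191.91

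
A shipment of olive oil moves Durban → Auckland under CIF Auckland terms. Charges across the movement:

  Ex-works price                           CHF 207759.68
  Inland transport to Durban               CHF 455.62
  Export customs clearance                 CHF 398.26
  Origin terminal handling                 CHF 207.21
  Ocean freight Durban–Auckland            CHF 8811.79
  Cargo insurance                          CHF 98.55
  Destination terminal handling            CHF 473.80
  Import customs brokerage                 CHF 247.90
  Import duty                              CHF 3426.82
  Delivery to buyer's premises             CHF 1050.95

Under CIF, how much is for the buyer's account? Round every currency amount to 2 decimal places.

CIF: the seller pays costs through ocean freight and marine insurance to the destination port.
Seller's account: goods 207759.68 + inland to port 455.62 + export clearance 398.26 + origin terminal 207.21 + freight 8811.79 + insurance 98.55 = 217731.11
Buyer's account: destination terminal 473.80 + brokerage 247.90 + duty 3426.82 + delivery 1050.95 = 5199.47

Buyer's account: CHF 5199.47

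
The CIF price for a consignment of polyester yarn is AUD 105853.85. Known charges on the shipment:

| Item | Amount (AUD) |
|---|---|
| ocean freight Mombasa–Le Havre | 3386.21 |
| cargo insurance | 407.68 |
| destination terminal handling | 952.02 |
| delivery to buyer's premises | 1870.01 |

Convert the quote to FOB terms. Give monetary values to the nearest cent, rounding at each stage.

Not relevant to the conversion: delivery, destination terminal — on the buyer under both terms; not part of either seller's price.
From CIF to FOB, the seller no longer bears: freight, insurance.
FOB price = 105853.85 − 3386.21 − 407.68 = 102059.96

FOB price: AUD 102059.96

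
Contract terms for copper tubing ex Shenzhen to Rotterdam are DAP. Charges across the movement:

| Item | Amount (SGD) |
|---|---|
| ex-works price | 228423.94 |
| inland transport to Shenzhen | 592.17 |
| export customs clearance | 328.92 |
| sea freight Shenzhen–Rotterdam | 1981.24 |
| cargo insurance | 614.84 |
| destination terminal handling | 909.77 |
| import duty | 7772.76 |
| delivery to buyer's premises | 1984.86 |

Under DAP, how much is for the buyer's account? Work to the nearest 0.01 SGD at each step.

DAP: the seller bears all costs to the named destination except import duty and clearance.
Seller's account: goods 228423.94 + inland to port 592.17 + export clearance 328.92 + freight 1981.24 + insurance 614.84 + destination terminal 909.77 + delivery 1984.86 = 234835.74
Buyer's account: duty 7772.76 = 7772.76

Buyer's account: SGD 7772.76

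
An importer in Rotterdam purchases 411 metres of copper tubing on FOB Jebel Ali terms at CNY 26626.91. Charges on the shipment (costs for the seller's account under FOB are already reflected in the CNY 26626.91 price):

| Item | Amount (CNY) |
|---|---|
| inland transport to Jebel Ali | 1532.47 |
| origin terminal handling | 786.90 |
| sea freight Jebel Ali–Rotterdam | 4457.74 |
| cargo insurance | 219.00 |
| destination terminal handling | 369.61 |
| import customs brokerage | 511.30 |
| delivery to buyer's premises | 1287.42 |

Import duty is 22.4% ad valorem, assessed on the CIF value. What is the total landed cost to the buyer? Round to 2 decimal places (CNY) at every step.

FOB: the seller bears costs until goods are on board at the origin port; the buyer bears freight, insurance and all costs thereafter.
Already in the invoice (seller's account under FOB): inland to port, origin terminal — exclude.
CIF value = FOB price + freight + insurance = 26626.91 + 4457.74 + 219.00 = 31303.65
Import duty = 31303.65 × 22.4% = 7012.02
Buyer bears: freight 4457.74 + insurance 219.00 + destination terminal 369.61 + brokerage 511.30 + delivery 1287.42 + duty 7012.02 = 13857.09
Landed cost = invoice 26626.91 + 13857.09 = 40484.00

Total landed cost: CNY 40484.00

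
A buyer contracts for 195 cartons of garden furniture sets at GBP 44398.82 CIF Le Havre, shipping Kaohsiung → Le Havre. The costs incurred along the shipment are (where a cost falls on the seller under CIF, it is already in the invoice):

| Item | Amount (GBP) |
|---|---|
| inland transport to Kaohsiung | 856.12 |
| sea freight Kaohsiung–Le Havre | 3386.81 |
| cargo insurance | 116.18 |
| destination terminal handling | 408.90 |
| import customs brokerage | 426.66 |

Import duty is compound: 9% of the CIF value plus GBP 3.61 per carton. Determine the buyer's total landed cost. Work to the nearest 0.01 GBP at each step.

CIF: the seller pays costs through ocean freight and marine insurance to the destination port.
Already in the invoice (seller's account under CIF): inland to port, freight, insurance — exclude.
The CIF price already equals the CIF value: 44398.82
Ad valorem component: 44398.82 × 9% = 3995.89
Specific component: 195 × 3.61 = 703.95
Import duty = 3995.89 + 703.95 = 4699.84
Buyer bears: destination terminal 408.90 + brokerage 426.66 + duty 4699.84 = 5535.40
Landed cost = invoice 44398.82 + 5535.40 = 49934.22

Total landed cost: GBP 49934.22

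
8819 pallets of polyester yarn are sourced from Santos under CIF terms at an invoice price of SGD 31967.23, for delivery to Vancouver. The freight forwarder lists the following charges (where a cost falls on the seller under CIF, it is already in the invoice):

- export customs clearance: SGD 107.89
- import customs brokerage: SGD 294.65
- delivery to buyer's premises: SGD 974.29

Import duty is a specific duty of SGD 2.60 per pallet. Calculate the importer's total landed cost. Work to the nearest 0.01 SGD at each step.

CIF: the seller pays costs through ocean freight and marine insurance to the destination port.
Already in the invoice (seller's account under CIF): export clearance — exclude.
The CIF price already equals the CIF value: 31967.23
Import duty = 8819 × 2.60 = 22929.40
Buyer bears: brokerage 294.65 + delivery 974.29 + duty 22929.40 = 24198.34
Landed cost = invoice 31967.23 + 24198.34 = 56165.57

Total landed cost: SGD 56165.57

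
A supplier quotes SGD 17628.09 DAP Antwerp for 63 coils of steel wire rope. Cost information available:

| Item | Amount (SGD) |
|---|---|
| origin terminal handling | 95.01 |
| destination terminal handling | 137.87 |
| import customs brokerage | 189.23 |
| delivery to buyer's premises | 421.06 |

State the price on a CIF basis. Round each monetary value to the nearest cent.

CIF price: SGD 17069.16

Not relevant to the conversion: origin terminal — on the seller under both DAP and CIF; already in the DAP price and stays in the CIF price. brokerage — on the buyer under both terms; not part of either seller's price.
From DAP to CIF, the seller no longer bears: destination terminal, delivery.
CIF price = 17628.09 − 137.87 − 421.06 = 17069.16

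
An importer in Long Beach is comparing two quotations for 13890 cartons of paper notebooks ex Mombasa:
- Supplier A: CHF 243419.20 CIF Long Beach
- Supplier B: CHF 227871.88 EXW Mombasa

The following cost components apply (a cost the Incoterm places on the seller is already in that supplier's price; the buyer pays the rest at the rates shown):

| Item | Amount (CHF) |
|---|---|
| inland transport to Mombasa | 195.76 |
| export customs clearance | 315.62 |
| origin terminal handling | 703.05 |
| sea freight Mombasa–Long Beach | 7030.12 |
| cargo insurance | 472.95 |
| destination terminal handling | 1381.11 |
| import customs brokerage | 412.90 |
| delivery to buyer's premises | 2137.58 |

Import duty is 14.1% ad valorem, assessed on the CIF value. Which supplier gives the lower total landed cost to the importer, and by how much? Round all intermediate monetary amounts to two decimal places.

Supplier B is cheaper by CHF 7792.83

Supplier A (CIF):
The CIF price already equals the CIF value: 243419.20
Import duty = 243419.20 × 14.1% = 34322.11
Buyer bears (A): 1381.11 + 412.90 + 2137.58 = 3931.59
Landed cost (A) = invoice 243419.20 + 3931.59 + duty 34322.11 = 281672.90
Supplier B (EXW):
CIF value = EXW price + inland to port + export clearance + origin terminal + freight + insurance = 227871.88 + 195.76 + 315.62 + 703.05 + 7030.12 + 472.95 = 236589.38
Import duty = 236589.38 × 14.1% = 33359.10
Buyer bears (B): 195.76 + 315.62 + 703.05 + 7030.12 + 472.95 + 1381.11 + 412.90 + 2137.58 = 12649.09
Landed cost (B) = invoice 227871.88 + 12649.09 + duty 33359.10 = 273880.07
Difference = |281672.90 − 273880.07| = 7792.83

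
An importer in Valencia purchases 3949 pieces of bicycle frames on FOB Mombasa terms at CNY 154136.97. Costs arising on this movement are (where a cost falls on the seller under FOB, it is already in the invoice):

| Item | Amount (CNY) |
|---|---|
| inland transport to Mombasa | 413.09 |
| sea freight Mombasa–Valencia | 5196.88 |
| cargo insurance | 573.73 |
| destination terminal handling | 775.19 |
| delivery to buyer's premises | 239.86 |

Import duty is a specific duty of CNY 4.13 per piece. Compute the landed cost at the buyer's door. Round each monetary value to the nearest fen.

Total landed cost: CNY 177232.00

FOB: the seller bears costs until goods are on board at the origin port; the buyer bears freight, insurance and all costs thereafter.
Already in the invoice (seller's account under FOB): inland to port — exclude.
CIF value = FOB price + freight + insurance = 154136.97 + 5196.88 + 573.73 = 159907.58
Import duty = 3949 × 4.13 = 16309.37
Buyer bears: freight 5196.88 + insurance 573.73 + destination terminal 775.19 + delivery 239.86 + duty 16309.37 = 23095.03
Landed cost = invoice 154136.97 + 23095.03 = 177232.00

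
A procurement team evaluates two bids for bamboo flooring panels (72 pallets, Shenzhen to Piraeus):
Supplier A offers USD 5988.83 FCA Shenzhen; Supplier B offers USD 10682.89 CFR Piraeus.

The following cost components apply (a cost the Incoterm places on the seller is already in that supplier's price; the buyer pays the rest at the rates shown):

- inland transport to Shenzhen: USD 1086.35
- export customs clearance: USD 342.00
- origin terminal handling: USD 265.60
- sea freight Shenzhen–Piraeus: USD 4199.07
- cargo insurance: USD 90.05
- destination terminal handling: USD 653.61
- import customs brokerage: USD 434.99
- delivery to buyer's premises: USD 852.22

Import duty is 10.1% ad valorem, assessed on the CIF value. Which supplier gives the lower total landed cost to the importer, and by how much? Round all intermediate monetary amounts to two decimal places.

Supplier A is cheaper by USD 252.56

Supplier A (FCA):
CIF value = FCA price + origin terminal + freight + insurance = 5988.83 + 265.60 + 4199.07 + 90.05 = 10543.55
Import duty = 10543.55 × 10.1% = 1064.90
Buyer bears (A): 265.60 + 4199.07 + 90.05 + 653.61 + 434.99 + 852.22 = 6495.54
Landed cost (A) = invoice 5988.83 + 6495.54 + duty 1064.90 = 13549.27
Supplier B (CFR):
CIF value = CFR price + insurance = 10682.89 + 90.05 = 10772.94
Import duty = 10772.94 × 10.1% = 1088.07
Buyer bears (B): 90.05 + 653.61 + 434.99 + 852.22 = 2030.87
Landed cost (B) = invoice 10682.89 + 2030.87 + duty 1088.07 = 13801.83
Difference = |13549.27 − 13801.83| = 252.56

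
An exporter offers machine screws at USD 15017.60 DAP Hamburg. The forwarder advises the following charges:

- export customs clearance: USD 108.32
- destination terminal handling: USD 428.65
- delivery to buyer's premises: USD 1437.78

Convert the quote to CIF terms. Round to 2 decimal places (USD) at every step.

CIF price: USD 13151.17

Not relevant to the conversion: export clearance — on the seller under both DAP and CIF; already in the DAP price and stays in the CIF price.
From DAP to CIF, the seller no longer bears: destination terminal, delivery.
CIF price = 15017.60 − 428.65 − 1437.78 = 13151.17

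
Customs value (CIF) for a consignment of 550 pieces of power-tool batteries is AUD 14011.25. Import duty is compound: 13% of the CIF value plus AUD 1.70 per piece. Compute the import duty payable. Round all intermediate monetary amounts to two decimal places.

Ad valorem component: 14011.25 × 13% = 1821.46
Specific component: 550 × 1.70 = 935.00
Import duty = 1821.46 + 935.00 = 2756.46

Import duty: AUD 2756.46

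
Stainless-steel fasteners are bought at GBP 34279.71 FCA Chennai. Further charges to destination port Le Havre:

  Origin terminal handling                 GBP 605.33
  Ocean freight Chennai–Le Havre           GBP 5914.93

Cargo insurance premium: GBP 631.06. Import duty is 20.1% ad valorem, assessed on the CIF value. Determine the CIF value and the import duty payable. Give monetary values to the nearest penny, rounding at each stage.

CIF value: GBP 41431.03; import duty: GBP 8327.64

CIF = FCA price + pre-shipment costs + freight + insurance
CIF = 34279.71 + 605.33 + 5914.93 + 631.06 = 41431.03
Import duty = 41431.03 × 20.1% = 8327.64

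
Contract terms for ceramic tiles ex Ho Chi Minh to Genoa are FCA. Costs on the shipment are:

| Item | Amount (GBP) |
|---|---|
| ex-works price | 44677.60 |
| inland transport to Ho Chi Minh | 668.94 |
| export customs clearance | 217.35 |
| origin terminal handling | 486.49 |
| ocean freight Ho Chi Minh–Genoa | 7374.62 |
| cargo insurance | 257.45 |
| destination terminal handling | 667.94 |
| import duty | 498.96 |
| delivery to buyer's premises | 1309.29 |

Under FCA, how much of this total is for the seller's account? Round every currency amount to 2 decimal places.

Seller's account: GBP 45563.89

FCA: the seller delivers export-cleared goods to the carrier; the buyer bears costs from that point.
Seller's account: goods 44677.60 + inland to port 668.94 + export clearance 217.35 = 45563.89
Buyer's account: origin terminal 486.49 + freight 7374.62 + insurance 257.45 + destination terminal 667.94 + duty 498.96 + delivery 1309.29 = 10594.75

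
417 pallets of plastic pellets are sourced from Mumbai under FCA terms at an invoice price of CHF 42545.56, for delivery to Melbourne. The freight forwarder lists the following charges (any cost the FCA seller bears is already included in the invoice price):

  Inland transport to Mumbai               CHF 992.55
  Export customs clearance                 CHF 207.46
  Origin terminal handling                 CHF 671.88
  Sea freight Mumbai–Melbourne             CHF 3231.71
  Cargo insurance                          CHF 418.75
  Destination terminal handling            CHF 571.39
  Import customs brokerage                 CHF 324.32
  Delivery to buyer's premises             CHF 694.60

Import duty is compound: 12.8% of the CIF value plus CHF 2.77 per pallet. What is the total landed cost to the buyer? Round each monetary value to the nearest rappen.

Total landed cost: CHF 55612.39

FCA: the seller delivers export-cleared goods to the carrier; the buyer bears costs from that point.
Already in the invoice (seller's account under FCA): inland to port, export clearance — exclude.
CIF value = FCA price + origin terminal + freight + insurance = 42545.56 + 671.88 + 3231.71 + 418.75 = 46867.90
Ad valorem component: 46867.90 × 12.8% = 5999.09
Specific component: 417 × 2.77 = 1155.09
Import duty = 5999.09 + 1155.09 = 7154.18
Buyer bears: origin terminal 671.88 + freight 3231.71 + insurance 418.75 + destination terminal 571.39 + brokerage 324.32 + delivery 694.60 + duty 7154.18 = 13066.83
Landed cost = invoice 42545.56 + 13066.83 = 55612.39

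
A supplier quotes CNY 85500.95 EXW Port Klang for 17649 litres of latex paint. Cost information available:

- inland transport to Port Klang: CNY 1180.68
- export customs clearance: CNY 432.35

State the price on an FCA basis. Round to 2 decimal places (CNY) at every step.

From EXW to FCA, the seller additionally bears: inland to port, export clearance.
FCA price = 85500.95 + 1180.68 + 432.35 = 87113.98

FCA price: CNY 87113.98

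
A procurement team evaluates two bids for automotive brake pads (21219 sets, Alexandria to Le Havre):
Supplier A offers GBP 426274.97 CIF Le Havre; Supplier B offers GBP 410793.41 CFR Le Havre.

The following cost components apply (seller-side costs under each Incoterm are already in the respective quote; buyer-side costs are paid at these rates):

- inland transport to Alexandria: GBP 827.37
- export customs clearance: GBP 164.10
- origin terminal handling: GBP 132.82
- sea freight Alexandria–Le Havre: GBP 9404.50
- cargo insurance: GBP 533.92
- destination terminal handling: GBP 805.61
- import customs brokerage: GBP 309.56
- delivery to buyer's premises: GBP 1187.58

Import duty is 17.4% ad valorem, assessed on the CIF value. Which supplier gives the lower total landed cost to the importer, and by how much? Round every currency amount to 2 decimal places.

Supplier B is cheaper by GBP 17548.52

Supplier A (CIF):
The CIF price already equals the CIF value: 426274.97
Import duty = 426274.97 × 17.4% = 74171.84
Buyer bears (A): 805.61 + 309.56 + 1187.58 = 2302.75
Landed cost (A) = invoice 426274.97 + 2302.75 + duty 74171.84 = 502749.56
Supplier B (CFR):
CIF value = CFR price + insurance = 410793.41 + 533.92 = 411327.33
Import duty = 411327.33 × 17.4% = 71570.96
Buyer bears (B): 533.92 + 805.61 + 309.56 + 1187.58 = 2836.67
Landed cost (B) = invoice 410793.41 + 2836.67 + duty 71570.96 = 485201.04
Difference = |502749.56 − 485201.04| = 17548.52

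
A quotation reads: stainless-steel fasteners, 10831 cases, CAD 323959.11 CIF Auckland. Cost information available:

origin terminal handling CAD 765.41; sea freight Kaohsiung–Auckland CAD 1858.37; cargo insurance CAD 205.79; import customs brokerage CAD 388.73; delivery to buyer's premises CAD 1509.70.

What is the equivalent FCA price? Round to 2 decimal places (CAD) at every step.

Not relevant to the conversion: delivery, brokerage — on the buyer under both terms; not part of either seller's price.
From CIF to FCA, the seller no longer bears: origin terminal, freight, insurance.
FCA price = 323959.11 − 765.41 − 1858.37 − 205.79 = 321129.54

FCA price: CAD 321129.54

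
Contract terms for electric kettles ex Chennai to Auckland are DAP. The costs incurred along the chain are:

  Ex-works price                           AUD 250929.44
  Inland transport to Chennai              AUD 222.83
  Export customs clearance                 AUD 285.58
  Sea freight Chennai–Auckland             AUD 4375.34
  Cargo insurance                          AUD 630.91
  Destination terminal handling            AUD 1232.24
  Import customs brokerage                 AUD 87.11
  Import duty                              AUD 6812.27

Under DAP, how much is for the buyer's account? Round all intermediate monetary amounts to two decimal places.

Buyer's account: AUD 6899.38

DAP: the seller bears all costs to the named destination except import duty and clearance.
Seller's account: goods 250929.44 + inland to port 222.83 + export clearance 285.58 + freight 4375.34 + insurance 630.91 + destination terminal 1232.24 = 257676.34
Buyer's account: brokerage 87.11 + duty 6812.27 = 6899.38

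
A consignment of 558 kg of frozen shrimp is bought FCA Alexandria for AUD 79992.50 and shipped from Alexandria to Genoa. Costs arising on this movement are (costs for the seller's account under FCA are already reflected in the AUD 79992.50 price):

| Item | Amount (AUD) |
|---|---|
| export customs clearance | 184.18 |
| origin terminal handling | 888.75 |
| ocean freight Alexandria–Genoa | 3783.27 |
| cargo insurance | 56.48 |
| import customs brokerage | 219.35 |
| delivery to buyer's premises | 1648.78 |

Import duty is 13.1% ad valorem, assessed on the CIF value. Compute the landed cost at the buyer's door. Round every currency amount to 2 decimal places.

Total landed cost: AUD 97687.58

FCA: the seller delivers export-cleared goods to the carrier; the buyer bears costs from that point.
Already in the invoice (seller's account under FCA): export clearance — exclude.
CIF value = FCA price + origin terminal + freight + insurance = 79992.50 + 888.75 + 3783.27 + 56.48 = 84721.00
Import duty = 84721.00 × 13.1% = 11098.45
Buyer bears: origin terminal 888.75 + freight 3783.27 + insurance 56.48 + brokerage 219.35 + delivery 1648.78 + duty 11098.45 = 17695.08
Landed cost = invoice 79992.50 + 17695.08 = 97687.58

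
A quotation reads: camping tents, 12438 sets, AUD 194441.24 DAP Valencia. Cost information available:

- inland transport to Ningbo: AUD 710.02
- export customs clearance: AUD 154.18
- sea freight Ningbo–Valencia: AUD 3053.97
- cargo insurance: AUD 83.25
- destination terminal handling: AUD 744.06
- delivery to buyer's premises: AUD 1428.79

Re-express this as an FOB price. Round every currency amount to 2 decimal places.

Not relevant to the conversion: export clearance, inland to port — on the seller under both DAP and FOB; already in the DAP price and stays in the FOB price.
From DAP to FOB, the seller no longer bears: freight, insurance, destination terminal, delivery.
FOB price = 194441.24 − 3053.97 − 83.25 − 744.06 − 1428.79 = 189131.17

FOB price: AUD 189131.17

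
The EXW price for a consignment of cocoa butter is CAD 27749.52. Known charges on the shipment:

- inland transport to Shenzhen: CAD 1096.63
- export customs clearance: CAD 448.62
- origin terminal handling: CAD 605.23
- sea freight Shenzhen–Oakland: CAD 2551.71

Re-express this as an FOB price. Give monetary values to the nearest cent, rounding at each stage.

FOB price: CAD 29900.00

Not relevant to the conversion: freight — on the buyer under both terms; not part of either seller's price.
From EXW to FOB, the seller additionally bears: inland to port, export clearance, origin terminal.
FOB price = 27749.52 + 1096.63 + 448.62 + 605.23 = 29900.00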